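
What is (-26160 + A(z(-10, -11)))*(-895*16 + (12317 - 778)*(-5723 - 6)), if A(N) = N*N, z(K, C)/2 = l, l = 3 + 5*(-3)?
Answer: 1691646085584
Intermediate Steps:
l = -12 (l = 3 - 15 = -12)
z(K, C) = -24 (z(K, C) = 2*(-12) = -24)
A(N) = N**2
(-26160 + A(z(-10, -11)))*(-895*16 + (12317 - 778)*(-5723 - 6)) = (-26160 + (-24)**2)*(-895*16 + (12317 - 778)*(-5723 - 6)) = (-26160 + 576)*(-14320 + 11539*(-5729)) = -25584*(-14320 - 66106931) = -25584*(-66121251) = 1691646085584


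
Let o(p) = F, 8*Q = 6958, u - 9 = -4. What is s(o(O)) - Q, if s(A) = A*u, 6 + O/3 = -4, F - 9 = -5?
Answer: -3399/4 ≈ -849.75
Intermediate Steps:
F = 4 (F = 9 - 5 = 4)
O = -30 (O = -18 + 3*(-4) = -18 - 12 = -30)
u = 5 (u = 9 - 4 = 5)
Q = 3479/4 (Q = (⅛)*6958 = 3479/4 ≈ 869.75)
o(p) = 4
s(A) = 5*A (s(A) = A*5 = 5*A)
s(o(O)) - Q = 5*4 - 1*3479/4 = 20 - 3479/4 = -3399/4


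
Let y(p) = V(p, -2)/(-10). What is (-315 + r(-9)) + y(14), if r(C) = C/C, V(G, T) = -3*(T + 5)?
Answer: -3131/10 ≈ -313.10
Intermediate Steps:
V(G, T) = -15 - 3*T (V(G, T) = -3*(5 + T) = -15 - 3*T)
r(C) = 1
y(p) = 9/10 (y(p) = (-15 - 3*(-2))/(-10) = (-15 + 6)*(-⅒) = -9*(-⅒) = 9/10)
(-315 + r(-9)) + y(14) = (-315 + 1) + 9/10 = -314 + 9/10 = -3131/10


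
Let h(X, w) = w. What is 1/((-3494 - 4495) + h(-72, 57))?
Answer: -1/7932 ≈ -0.00012607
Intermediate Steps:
1/((-3494 - 4495) + h(-72, 57)) = 1/((-3494 - 4495) + 57) = 1/(-7989 + 57) = 1/(-7932) = -1/7932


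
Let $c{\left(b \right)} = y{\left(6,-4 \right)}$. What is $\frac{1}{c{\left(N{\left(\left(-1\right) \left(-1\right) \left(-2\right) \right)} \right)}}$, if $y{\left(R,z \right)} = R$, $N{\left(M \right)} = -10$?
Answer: $\frac{1}{6} \approx 0.16667$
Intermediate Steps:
$c{\left(b \right)} = 6$
$\frac{1}{c{\left(N{\left(\left(-1\right) \left(-1\right) \left(-2\right) \right)} \right)}} = \frac{1}{6}$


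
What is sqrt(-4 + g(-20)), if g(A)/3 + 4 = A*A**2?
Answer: 4*I*sqrt(1501) ≈ 154.97*I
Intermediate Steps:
g(A) = -12 + 3*A**3 (g(A) = -12 + 3*(A*A**2) = -12 + 3*A**3)
sqrt(-4 + g(-20)) = sqrt(-4 + (-12 + 3*(-20)**3)) = sqrt(-4 + (-12 + 3*(-8000))) = sqrt(-4 + (-12 - 24000)) = sqrt(-4 - 24012) = sqrt(-24016) = 4*I*sqrt(1501)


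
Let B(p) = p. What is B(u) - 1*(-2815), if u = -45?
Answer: 2770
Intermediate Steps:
B(u) - 1*(-2815) = -45 - 1*(-2815) = -45 + 2815 = 2770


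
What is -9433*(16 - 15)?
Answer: -9433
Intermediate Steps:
-9433*(16 - 15) = -9433*1 = -9433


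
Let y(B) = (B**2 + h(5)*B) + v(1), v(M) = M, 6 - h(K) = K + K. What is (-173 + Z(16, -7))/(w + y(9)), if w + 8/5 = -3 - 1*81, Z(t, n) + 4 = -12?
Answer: 105/22 ≈ 4.7727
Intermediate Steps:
h(K) = 6 - 2*K (h(K) = 6 - (K + K) = 6 - 2*K)
Z(t, n) = -16 (Z(t, n) = -4 - 12 = -16)
w = -428/5 (w = -8/5 + (-3 - 1*81) = -8/5 + (-3 - 81) = -8/5 - 84 = -428/5 ≈ -85.600)
y(B) = 1 + B**2 - 4*B (y(B) = (B**2 + (6 - 2*5)*B) + 1 = (B**2 + (6 - 10)*B) + 1 = (B**2 - 4*B) + 1 = 1 + B**2 - 4*B)
(-173 + Z(16, -7))/(w + y(9)) = (-173 - 16)/(-428/5 + (1 + 9**2 - 4*9)) = -189/(-428/5 + (1 + 81 - 36)) = -189/(-428/5 + 46) = -189/(-198/5) = -189*(-5/198) = 105/22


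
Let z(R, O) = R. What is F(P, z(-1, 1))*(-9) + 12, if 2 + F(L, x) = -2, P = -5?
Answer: 48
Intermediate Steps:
F(L, x) = -4 (F(L, x) = -2 - 2 = -4)
F(P, z(-1, 1))*(-9) + 12 = -4*(-9) + 12 = 36 + 12 = 48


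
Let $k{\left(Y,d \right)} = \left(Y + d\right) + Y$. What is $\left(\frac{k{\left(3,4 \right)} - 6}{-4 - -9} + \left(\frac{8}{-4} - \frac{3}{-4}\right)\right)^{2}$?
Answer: $\frac{81}{400} \approx 0.2025$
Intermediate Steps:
$k{\left(Y,d \right)} = d + 2 Y$
$\left(\frac{k{\left(3,4 \right)} - 6}{-4 - -9} + \left(\frac{8}{-4} - \frac{3}{-4}\right)\right)^{2} = \left(\frac{\left(4 + 2 \cdot 3\right) - 6}{-4 - -9} + \left(\frac{8}{-4} - \frac{3}{-4}\right)\right)^{2} = \left(\frac{\left(4 + 6\right) - 6}{-4 + 9} + \left(8 \left(- \frac{1}{4}\right) - - \frac{3}{4}\right)\right)^{2} = \left(\frac{10 - 6}{5} + \left(-2 + \frac{3}{4}\right)\right)^{2} = \left(4 \cdot \frac{1}{5} - \frac{5}{4}\right)^{2} = \left(\frac{4}{5} - \frac{5}{4}\right)^{2} = \left(- \frac{9}{20}\right)^{2} = \frac{81}{400}$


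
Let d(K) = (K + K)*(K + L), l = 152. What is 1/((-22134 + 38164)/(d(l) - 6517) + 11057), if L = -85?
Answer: 13851/153166537 ≈ 9.0431e-5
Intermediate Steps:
d(K) = 2*K*(-85 + K) (d(K) = (K + K)*(K - 85) = (2*K)*(-85 + K) = 2*K*(-85 + K))
1/((-22134 + 38164)/(d(l) - 6517) + 11057) = 1/((-22134 + 38164)/(2*152*(-85 + 152) - 6517) + 11057) = 1/(16030/(2*152*67 - 6517) + 11057) = 1/(16030/(20368 - 6517) + 11057) = 1/(16030/13851 + 11057) = 1/(153166537/13851) = 13851/153166537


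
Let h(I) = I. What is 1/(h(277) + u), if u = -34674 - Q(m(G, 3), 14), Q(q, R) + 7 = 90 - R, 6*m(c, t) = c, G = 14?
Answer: -1/34466 ≈ -2.9014e-5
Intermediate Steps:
m(c, t) = c/6
Q(q, R) = 83 - R (Q(q, R) = -7 + (90 - R) = 83 - R)
u = -34743 (u = -34674 - (83 - 1*14) = -34674 - (83 - 14) = -34674 - 1*69 = -34674 - 69 = -34743)
1/(h(277) + u) = 1/(277 - 34743) = 1/(-34466) = -1/34466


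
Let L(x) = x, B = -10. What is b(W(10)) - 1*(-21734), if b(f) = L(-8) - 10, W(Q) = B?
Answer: 21716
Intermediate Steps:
W(Q) = -10
b(f) = -18 (b(f) = -8 - 10 = -18)
b(W(10)) - 1*(-21734) = -18 - 1*(-21734) = -18 + 21734 = 21716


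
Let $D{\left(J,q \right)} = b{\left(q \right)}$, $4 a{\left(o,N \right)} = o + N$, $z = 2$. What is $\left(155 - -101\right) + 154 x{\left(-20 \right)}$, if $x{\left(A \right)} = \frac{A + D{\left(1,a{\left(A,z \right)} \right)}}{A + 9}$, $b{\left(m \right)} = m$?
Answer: $599$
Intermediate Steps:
$a{\left(o,N \right)} = \frac{N}{4} + \frac{o}{4}$ ($a{\left(o,N \right)} = \frac{o + N}{4} = \frac{N + o}{4} = \frac{N}{4} + \frac{o}{4}$)
$D{\left(J,q \right)} = q$
$x{\left(A \right)} = \frac{\frac{1}{2} + \frac{5 A}{4}}{9 + A}$ ($x{\left(A \right)} = \frac{A + \left(\frac{1}{4} \cdot 2 + \frac{A}{4}\right)}{A + 9} = \frac{A + \left(\frac{1}{2} + \frac{A}{4}\right)}{9 + A} = \frac{\frac{1}{2} + \frac{5 A}{4}}{9 + A}$)
$\left(155 - -101\right) + 154 x{\left(-20 \right)} = \left(155 - -101\right) + 154 \frac{2 + 5 \left(-20\right)}{4 \left(9 - 20\right)} = \left(155 + 101\right) + 154 \frac{2 - 100}{4 \left(-11\right)} = 256 + 154 \cdot \frac{1}{4} \left(- \frac{1}{11}\right) \left(-98\right) = 256 + 154 \cdot \frac{49}{22} = 256 + 343 = 599$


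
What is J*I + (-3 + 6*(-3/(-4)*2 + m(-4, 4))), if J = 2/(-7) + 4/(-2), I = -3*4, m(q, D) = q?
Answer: 66/7 ≈ 9.4286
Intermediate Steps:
I = -12
J = -16/7 (J = 2*(-⅐) + 4*(-½) = -2/7 - 2 = -16/7 ≈ -2.2857)
J*I + (-3 + 6*(-3/(-4)*2 + m(-4, 4))) = -16/7*(-12) + (-3 + 6*(-3/(-4)*2 - 4)) = 192/7 + (-3 + 6*(-3*(-¼)*2 - 4)) = 192/7 + (-3 + 6*((¾)*2 - 4)) = 192/7 + (-3 + 6*(3/2 - 4)) = 192/7 + (-3 + 6*(-5/2)) = 192/7 + (-3 - 15) = 192/7 - 18 = 66/7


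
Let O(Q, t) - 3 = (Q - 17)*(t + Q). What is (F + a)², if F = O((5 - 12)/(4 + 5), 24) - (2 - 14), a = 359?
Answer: 9897316/6561 ≈ 1508.5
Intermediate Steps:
O(Q, t) = 3 + (-17 + Q)*(Q + t) (O(Q, t) = 3 + (Q - 17)*(t + Q) = 3 + (-17 + Q)*(Q + t))
F = -32225/81 (F = (3 + ((5 - 12)/(4 + 5))² - 17*(5 - 12)/(4 + 5) - 17*24 + ((5 - 12)/(4 + 5))*24) - (2 - 14) = (3 + (-7/9)² - (-119)/9 - 408 - 7/9*24) - (-12) = (3 + (-7*⅑)² - (-119)/9 - 408 - 7*⅑*24) - 1*(-12) = (3 + (-7/9)² - 17*(-7/9) - 408 - 7/9*24) + 12 = (3 + 49/81 + 119/9 - 408 - 56/3) + 12 = -33197/81 + 12 = -32225/81 ≈ -397.84)
(F + a)² = (-32225/81 + 359)² = (-3146/81)² = 9897316/6561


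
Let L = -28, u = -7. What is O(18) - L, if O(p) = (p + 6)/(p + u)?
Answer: 332/11 ≈ 30.182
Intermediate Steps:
O(p) = (6 + p)/(-7 + p) (O(p) = (p + 6)/(p - 7) = (6 + p)/(-7 + p))
O(18) - L = (6 + 18)/(-7 + 18) - 1*(-28) = 24/11 + 28 = 332/11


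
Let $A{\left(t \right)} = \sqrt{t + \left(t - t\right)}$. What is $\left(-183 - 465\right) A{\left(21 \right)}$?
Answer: $- 648 \sqrt{21} \approx -2969.5$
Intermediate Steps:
$A{\left(t \right)} = \sqrt{t}$ ($A{\left(t \right)} = \sqrt{t + 0} = \sqrt{t}$)
$\left(-183 - 465\right) A{\left(21 \right)} = \left(-183 - 465\right) \sqrt{21} = - 648 \sqrt{21}$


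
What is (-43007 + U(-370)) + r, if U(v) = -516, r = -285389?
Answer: -328912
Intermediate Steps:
(-43007 + U(-370)) + r = (-43007 - 516) - 285389 = -43523 - 285389 = -328912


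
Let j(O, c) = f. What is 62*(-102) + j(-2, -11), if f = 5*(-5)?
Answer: -6349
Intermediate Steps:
f = -25
j(O, c) = -25
62*(-102) + j(-2, -11) = 62*(-102) - 25 = -6324 - 25 = -6349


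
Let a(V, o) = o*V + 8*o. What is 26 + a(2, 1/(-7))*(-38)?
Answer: 562/7 ≈ 80.286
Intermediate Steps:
a(V, o) = 8*o + V*o (a(V, o) = V*o + 8*o = 8*o + V*o)
26 + a(2, 1/(-7))*(-38) = 26 + ((8 + 2)/(-7))*(-38) = 26 - ⅐*10*(-38) = 26 - 10/7*(-38) = 26 + 380/7 = 562/7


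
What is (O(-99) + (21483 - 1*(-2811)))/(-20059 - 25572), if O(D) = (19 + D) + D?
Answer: -24115/45631 ≈ -0.52848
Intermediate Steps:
O(D) = 19 + 2*D
(O(-99) + (21483 - 1*(-2811)))/(-20059 - 25572) = ((19 + 2*(-99)) + (21483 - 1*(-2811)))/(-20059 - 25572) = ((19 - 198) + (21483 + 2811))/(-45631) = (-179 + 24294)*(-1/45631) = 24115*(-1/45631) = -24115/45631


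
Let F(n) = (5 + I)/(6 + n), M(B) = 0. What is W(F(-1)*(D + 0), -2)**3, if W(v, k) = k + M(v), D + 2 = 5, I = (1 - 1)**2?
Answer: -8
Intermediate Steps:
I = 0 (I = 0**2 = 0)
D = 3 (D = -2 + 5 = 3)
F(n) = 5/(6 + n) (F(n) = (5 + 0)/(6 + n) = 5/(6 + n))
W(v, k) = k (W(v, k) = k + 0 = k)
W(F(-1)*(D + 0), -2)**3 = (-2)**3 = -8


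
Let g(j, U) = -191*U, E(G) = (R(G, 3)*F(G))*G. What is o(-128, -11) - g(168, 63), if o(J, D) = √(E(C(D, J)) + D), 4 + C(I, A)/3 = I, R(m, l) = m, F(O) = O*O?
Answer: 12033 + 7*√83686 ≈ 14058.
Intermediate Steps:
F(O) = O²
C(I, A) = -12 + 3*I
E(G) = G⁴ (E(G) = (G*G²)*G = G³*G = G⁴)
o(J, D) = √(D + (-12 + 3*D)⁴) (o(J, D) = √((-12 + 3*D)⁴ + D) = √(D + (-12 + 3*D)⁴))
o(-128, -11) - g(168, 63) = √(-11 + 81*(-4 - 11)⁴) - (-191)*63 = √(-11 + 81*(-15)⁴) - 1*(-12033) = √(-11 + 81*50625) + 12033 = √(-11 + 4100625) + 12033 = √4100614 + 12033 = 7*√83686 + 12033 = 12033 + 7*√83686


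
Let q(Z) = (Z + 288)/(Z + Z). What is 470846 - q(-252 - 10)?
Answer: 123361665/262 ≈ 4.7085e+5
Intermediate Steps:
q(Z) = (288 + Z)/(2*Z) (q(Z) = (288 + Z)/((2*Z)) = (288 + Z)*(1/(2*Z)) = (288 + Z)/(2*Z))
470846 - q(-252 - 10) = 470846 - (288 + (-252 - 10))/(2*(-252 - 10)) = 470846 - (288 - 262)/(2*(-262)) = 470846 - (-1)*26/(2*262) = 470846 - 1*(-13/262) = 470846 + 13/262 = 123361665/262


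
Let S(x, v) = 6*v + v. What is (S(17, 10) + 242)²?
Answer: 97344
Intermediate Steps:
S(x, v) = 7*v
(S(17, 10) + 242)² = (7*10 + 242)² = (70 + 242)² = 312² = 97344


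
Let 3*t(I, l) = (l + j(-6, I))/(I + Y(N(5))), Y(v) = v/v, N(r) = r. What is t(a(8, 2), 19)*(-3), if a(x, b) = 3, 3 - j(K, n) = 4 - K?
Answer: -3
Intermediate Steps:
Y(v) = 1
j(K, n) = -1 + K (j(K, n) = 3 - (4 - K) = 3 + (-4 + K) = -1 + K)
t(I, l) = (-7 + l)/(3*(1 + I)) (t(I, l) = ((l + (-1 - 6))/(I + 1))/3 = ((l - 7)/(1 + I))/3 = ((-7 + l)/(1 + I))/3 = (-7 + l)/(3*(1 + I)))
t(a(8, 2), 19)*(-3) = ((-7 + 19)/(3*(1 + 3)))*(-3) = ((1/3)*12/4)*(-3) = ((1/3)*(1/4)*12)*(-3) = 1*(-3) = -3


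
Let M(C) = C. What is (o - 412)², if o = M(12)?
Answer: 160000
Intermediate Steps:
o = 12
(o - 412)² = (12 - 412)² = (-400)² = 160000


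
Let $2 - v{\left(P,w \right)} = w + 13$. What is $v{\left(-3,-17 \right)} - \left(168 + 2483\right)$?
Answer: $-2645$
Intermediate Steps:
$v{\left(P,w \right)} = -11 - w$ ($v{\left(P,w \right)} = 2 - \left(w + 13\right) = 2 - \left(13 + w\right) = -11 - w$)
$v{\left(-3,-17 \right)} - \left(168 + 2483\right) = \left(-11 - -17\right) - \left(168 + 2483\right) = \left(-11 + 17\right) - 2651 = 6 - 2651 = -2645$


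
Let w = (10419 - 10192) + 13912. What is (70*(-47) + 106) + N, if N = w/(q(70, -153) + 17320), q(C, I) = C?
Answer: -55355621/17390 ≈ -3183.2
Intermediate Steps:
w = 14139 (w = 227 + 13912 = 14139)
N = 14139/17390 (N = 14139/(70 + 17320) = 14139/17390 ≈ 0.81305)
(70*(-47) + 106) + N = (70*(-47) + 106) + 14139/17390 = (-3290 + 106) + 14139/17390 = -3184 + 14139/17390 = -55355621/17390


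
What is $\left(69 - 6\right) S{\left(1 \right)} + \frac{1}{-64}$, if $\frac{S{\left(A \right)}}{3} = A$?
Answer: $\frac{12095}{64} \approx 188.98$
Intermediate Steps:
$S{\left(A \right)} = 3 A$
$\left(69 - 6\right) S{\left(1 \right)} + \frac{1}{-64} = \left(69 - 6\right) 3 \cdot 1 + \frac{1}{-64} = 63 \cdot 3 - \frac{1}{64} = 189 - \frac{1}{64} = \frac{12095}{64}$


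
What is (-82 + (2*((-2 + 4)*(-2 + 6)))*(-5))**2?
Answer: 26244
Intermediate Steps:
(-82 + (2*((-2 + 4)*(-2 + 6)))*(-5))**2 = (-82 + (2*(2*4))*(-5))**2 = (-82 + (2*8)*(-5))**2 = (-82 + 16*(-5))**2 = (-82 - 80)**2 = (-162)**2 = 26244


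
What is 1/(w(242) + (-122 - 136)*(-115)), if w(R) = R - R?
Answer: 1/29670 ≈ 3.3704e-5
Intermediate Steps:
w(R) = 0
1/(w(242) + (-122 - 136)*(-115)) = 1/(0 + (-122 - 136)*(-115)) = 1/(0 - 258*(-115)) = 1/(0 + 29670) = 1/29670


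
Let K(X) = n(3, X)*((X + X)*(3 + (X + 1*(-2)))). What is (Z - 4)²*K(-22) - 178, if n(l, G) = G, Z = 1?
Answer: -183130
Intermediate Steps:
K(X) = 2*X²*(1 + X) (K(X) = X*((X + X)*(3 + (X + 1*(-2)))) = X*((2*X)*(3 + (X - 2))) = X*((2*X)*(3 + (-2 + X))) = X*((2*X)*(1 + X)) = X*(2*X*(1 + X)) = 2*X²*(1 + X))
(Z - 4)²*K(-22) - 178 = (1 - 4)²*(2*(-22)²*(1 - 22)) - 178 = (-3)²*(2*484*(-21)) - 178 = 9*(-20328) - 178 = -182952 - 178 = -183130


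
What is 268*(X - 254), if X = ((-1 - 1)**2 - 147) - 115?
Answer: -137216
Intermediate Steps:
X = -258 (X = ((-2)**2 - 147) - 115 = (4 - 147) - 115 = -143 - 115 = -258)
268*(X - 254) = 268*(-258 - 254) = 268*(-512) = -137216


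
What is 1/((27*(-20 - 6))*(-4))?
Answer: 1/2808 ≈ 0.00035613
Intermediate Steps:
1/((27*(-20 - 6))*(-4)) = 1/((27*(-26))*(-4)) = 1/(-702*(-4)) = 1/2808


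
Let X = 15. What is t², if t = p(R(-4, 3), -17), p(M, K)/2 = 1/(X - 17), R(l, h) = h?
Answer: 1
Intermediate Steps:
p(M, K) = -1 (p(M, K) = 2/(15 - 17) = 2/(-2) = 2*(-½) = -1)
t = -1
t² = (-1)² = 1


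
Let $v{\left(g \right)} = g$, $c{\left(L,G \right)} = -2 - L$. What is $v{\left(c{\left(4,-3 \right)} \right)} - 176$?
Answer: $-182$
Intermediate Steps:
$v{\left(c{\left(4,-3 \right)} \right)} - 176 = \left(-2 - 4\right) - 176 = -6 - 176 = -182$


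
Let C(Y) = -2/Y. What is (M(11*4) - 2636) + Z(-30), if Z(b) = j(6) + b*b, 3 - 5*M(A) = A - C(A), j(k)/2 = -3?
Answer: -192523/110 ≈ -1750.2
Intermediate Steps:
j(k) = -6 (j(k) = 2*(-3) = -6)
M(A) = ⅗ - 2/(5*A) - A/5 (M(A) = ⅗ - (A - (-2)/A)/5 = ⅗ - (A + 2/A)/5 = ⅗ + (-2/(5*A) - A/5) = ⅗ - 2/(5*A) - A/5)
Z(b) = -6 + b² (Z(b) = -6 + b*b = -6 + b²)
(M(11*4) - 2636) + Z(-30) = ((-2 + (11*4)*(3 - 11*4))/(5*((11*4))) - 2636) + (-6 + (-30)²) = ((⅕)*(-2 + 44*(3 - 1*44))/44 - 2636) + (-6 + 900) = ((⅕)*(1/44)*(-2 + 44*(3 - 44)) - 2636) + 894 = ((⅕)*(1/44)*(-2 + 44*(-41)) - 2636) + 894 = ((⅕)*(1/44)*(-2 - 1804) - 2636) + 894 = ((⅕)*(1/44)*(-1806) - 2636) + 894 = (-903/110 - 2636) + 894 = -290863/110 + 894 = -192523/110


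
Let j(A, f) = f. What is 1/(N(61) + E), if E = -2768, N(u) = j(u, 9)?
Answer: -1/2759 ≈ -0.00036245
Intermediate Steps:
N(u) = 9
1/(N(61) + E) = 1/(9 - 2768) = 1/(-2759) = -1/2759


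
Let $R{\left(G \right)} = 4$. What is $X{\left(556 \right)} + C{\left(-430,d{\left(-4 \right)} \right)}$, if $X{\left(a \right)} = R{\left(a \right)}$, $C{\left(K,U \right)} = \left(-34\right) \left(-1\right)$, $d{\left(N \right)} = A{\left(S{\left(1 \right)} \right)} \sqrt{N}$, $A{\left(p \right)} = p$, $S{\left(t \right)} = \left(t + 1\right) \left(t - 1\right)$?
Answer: $38$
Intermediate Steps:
$S{\left(t \right)} = \left(1 + t\right) \left(-1 + t\right)$
$d{\left(N \right)} = 0$ ($d{\left(N \right)} = \left(-1 + 1^{2}\right) \sqrt{N} = \left(-1 + 1\right) \sqrt{N} = 0 \sqrt{N} = 0$)
$C{\left(K,U \right)} = 34$
$X{\left(a \right)} = 4$
$X{\left(556 \right)} + C{\left(-430,d{\left(-4 \right)} \right)} = 4 + 34 = 38$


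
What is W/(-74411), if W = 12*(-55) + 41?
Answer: 619/74411 ≈ 0.0083187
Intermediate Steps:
W = -619 (W = -660 + 41 = -619)
W/(-74411) = -619/(-74411) = -619*(-1/74411) = 619/74411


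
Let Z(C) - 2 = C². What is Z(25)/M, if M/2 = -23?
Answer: -627/46 ≈ -13.630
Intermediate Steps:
M = -46 (M = 2*(-23) = -46)
Z(C) = 2 + C²
Z(25)/M = (2 + 25²)/(-46) = (2 + 625)*(-1/46) = 627*(-1/46) = -627/46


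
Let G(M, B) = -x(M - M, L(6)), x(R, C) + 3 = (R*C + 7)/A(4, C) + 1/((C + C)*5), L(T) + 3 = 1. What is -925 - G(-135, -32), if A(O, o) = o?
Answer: -18631/20 ≈ -931.55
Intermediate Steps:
L(T) = -2 (L(T) = -3 + 1 = -2)
x(R, C) = -3 + 1/(10*C) + (7 + C*R)/C (x(R, C) = -3 + ((R*C + 7)/C + 1/((C + C)*5)) = -3 + ((C*R + 7)/C + (⅕)/(2*C)) = -3 + ((7 + C*R)/C + (1/(2*C))*(⅕)) = -3 + ((7 + C*R)/C + 1/(10*C)) = -3 + (1/(10*C) + (7 + C*R)/C) = -3 + 1/(10*C) + (7 + C*R)/C)
G(M, B) = 131/20 (G(M, B) = -(-3 + (M - M) + (71/10)/(-2)) = -(-3 + 0 + (71/10)*(-½)) = -(-3 + 0 - 71/20) = -1*(-131/20) = 131/20)
-925 - G(-135, -32) = -925 - 1*131/20 = -925 - 131/20 = -18631/20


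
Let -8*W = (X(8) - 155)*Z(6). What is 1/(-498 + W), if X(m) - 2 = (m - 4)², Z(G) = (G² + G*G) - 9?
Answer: 8/4647 ≈ 0.0017215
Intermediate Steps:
Z(G) = -9 + 2*G² (Z(G) = (G² + G²) - 9 = 2*G² - 9 = -9 + 2*G²)
X(m) = 2 + (-4 + m)² (X(m) = 2 + (m - 4)² = 2 + (-4 + m)²)
W = 8631/8 (W = -((2 + (-4 + 8)²) - 155)*(-9 + 2*6²)/8 = -((2 + 4²) - 155)*(-9 + 2*36)/8 = -((2 + 16) - 155)*(-9 + 72)/8 = -(18 - 155)*63/8 = -(-137)*63/8 = -⅛*(-8631) = 8631/8 ≈ 1078.9)
1/(-498 + W) = 1/(-498 + 8631/8) = 1/(4647/8) = 8/4647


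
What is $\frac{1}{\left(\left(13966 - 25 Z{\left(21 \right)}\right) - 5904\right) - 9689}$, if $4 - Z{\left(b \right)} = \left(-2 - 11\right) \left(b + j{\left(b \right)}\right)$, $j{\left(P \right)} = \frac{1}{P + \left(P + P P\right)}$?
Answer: $- \frac{483}{4130941} \approx -0.00011692$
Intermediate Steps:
$j{\left(P \right)} = \frac{1}{P^{2} + 2 P}$ ($j{\left(P \right)} = \frac{1}{P + \left(P + P^{2}\right)} = \frac{1}{P^{2} + 2 P}$)
$Z{\left(b \right)} = 4 + 13 b + \frac{13}{b \left(2 + b\right)}$ ($Z{\left(b \right)} = 4 - \left(-2 - 11\right) \left(b + \frac{1}{b \left(2 + b\right)}\right) = 4 - - 13 \left(b + \frac{1}{b \left(2 + b\right)}\right) = 4 - \left(- 13 b - \frac{13}{b \left(2 + b\right)}\right) = 4 + \left(13 b + \frac{13}{b \left(2 + b\right)}\right) = 4 + 13 b + \frac{13}{b \left(2 + b\right)}$)
$\frac{1}{\left(\left(13966 - 25 Z{\left(21 \right)}\right) - 5904\right) - 9689} = \frac{1}{\left(\left(13966 - 25 \frac{13 + 21 \left(2 + 21\right) \left(4 + 13 \cdot 21\right)}{21 \left(2 + 21\right)}\right) - 5904\right) - 9689} = \frac{1}{\left(\left(13966 - 25 \frac{13 + 21 \cdot 23 \left(4 + 273\right)}{21 \cdot 23}\right) - 5904\right) - 9689} = \frac{1}{\left(\left(13966 - 25 \cdot \frac{1}{21} \cdot \frac{1}{23} \left(13 + 21 \cdot 23 \cdot 277\right)\right) - 5904\right) - 9689} = \frac{1}{\left(\left(13966 - 25 \cdot \frac{1}{21} \cdot \frac{1}{23} \left(13 + 133791\right)\right) - 5904\right) - 9689} = \frac{1}{\left(\left(13966 - 25 \cdot \frac{1}{21} \cdot \frac{1}{23} \cdot 133804\right) - 5904\right) - 9689} = \frac{1}{\left(\left(13966 - \frac{3345100}{483}\right) - 5904\right) - 9689} = \frac{1}{\left(\frac{3400478}{483} - 5904\right) - 9689} = \frac{1}{\frac{548846}{483} - 9689} = \frac{1}{- \frac{4130941}{483}} = - \frac{483}{4130941}$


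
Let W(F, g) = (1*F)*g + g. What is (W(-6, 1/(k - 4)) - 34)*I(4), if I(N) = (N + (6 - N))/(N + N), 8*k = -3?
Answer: -345/14 ≈ -24.643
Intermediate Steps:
k = -3/8 (k = (⅛)*(-3) = -3/8 ≈ -0.37500)
W(F, g) = g + F*g (W(F, g) = F*g + g = g + F*g)
I(N) = 3/N (I(N) = 6/((2*N)) = 6*(1/(2*N)) = 3/N)
(W(-6, 1/(k - 4)) - 34)*I(4) = ((1 - 6)/(-3/8 - 4) - 34)*(3/4) = (-5/(-35/8) - 34)*(3*(¼)) = (-8/35*(-5) - 34)*(¾) = (8/7 - 34)*(¾) = -230/7*¾ = -345/14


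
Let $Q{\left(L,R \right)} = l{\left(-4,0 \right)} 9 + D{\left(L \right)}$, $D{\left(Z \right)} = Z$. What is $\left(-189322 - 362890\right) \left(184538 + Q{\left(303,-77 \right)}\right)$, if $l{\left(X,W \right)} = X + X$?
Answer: $-102031659028$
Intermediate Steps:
$l{\left(X,W \right)} = 2 X$
$Q{\left(L,R \right)} = -72 + L$ ($Q{\left(L,R \right)} = 2 \left(-4\right) 9 + L = \left(-8\right) 9 + L = -72 + L$)
$\left(-189322 - 362890\right) \left(184538 + Q{\left(303,-77 \right)}\right) = \left(-189322 - 362890\right) \left(184538 + \left(-72 + 303\right)\right) = - 552212 \left(184538 + 231\right) = \left(-552212\right) 184769 = -102031659028$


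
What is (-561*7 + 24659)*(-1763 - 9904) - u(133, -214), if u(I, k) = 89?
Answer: -241880333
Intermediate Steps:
(-561*7 + 24659)*(-1763 - 9904) - u(133, -214) = (-561*7 + 24659)*(-1763 - 9904) - 1*89 = (-3927 + 24659)*(-11667) - 89 = 20732*(-11667) - 89 = -241880244 - 89 = -241880333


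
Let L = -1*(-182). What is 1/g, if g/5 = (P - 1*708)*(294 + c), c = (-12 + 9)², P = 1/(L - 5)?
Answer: -59/63284075 ≈ -9.3230e-7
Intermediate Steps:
L = 182
P = 1/177 (P = 1/(182 - 5) = 1/177 ≈ 0.0056497)
c = 9 (c = (-3)² = 9)
g = -63284075/59 (g = 5*((1/177 - 1*708)*(294 + 9)) = 5*((1/177 - 708)*303) = 5*(-125315/177*303) = 5*(-12656815/59) = -63284075/59 ≈ -1.0726e+6)
1/g = 1/(-63284075/59) = -59/63284075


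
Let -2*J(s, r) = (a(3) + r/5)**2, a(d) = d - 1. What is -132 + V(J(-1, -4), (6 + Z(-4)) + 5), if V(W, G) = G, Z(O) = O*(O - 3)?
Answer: -93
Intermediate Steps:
Z(O) = O*(-3 + O)
a(d) = -1 + d
J(s, r) = -(2 + r/5)**2/2 (J(s, r) = -((-1 + 3) + r/5)**2/2 = -(2 + r*(1/5))**2/2 = -(2 + r/5)**2/2)
-132 + V(J(-1, -4), (6 + Z(-4)) + 5) = -132 + ((6 - 4*(-3 - 4)) + 5) = -132 + ((6 - 4*(-7)) + 5) = -132 + ((6 + 28) + 5) = -132 + (34 + 5) = -132 + 39 = -93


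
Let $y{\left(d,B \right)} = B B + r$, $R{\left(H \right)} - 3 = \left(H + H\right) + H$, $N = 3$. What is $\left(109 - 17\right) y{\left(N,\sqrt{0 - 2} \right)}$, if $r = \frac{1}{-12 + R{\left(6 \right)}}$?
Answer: $- \frac{1564}{9} \approx -173.78$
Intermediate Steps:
$R{\left(H \right)} = 3 + 3 H$ ($R{\left(H \right)} = 3 + \left(\left(H + H\right) + H\right) = 3 + \left(2 H + H\right) = 3 + 3 H$)
$r = \frac{1}{9}$ ($r = \frac{1}{-12 + \left(3 + 3 \cdot 6\right)} = \frac{1}{-12 + \left(3 + 18\right)} = \frac{1}{-12 + 21} = \frac{1}{9} \approx 0.11111$)
$y{\left(d,B \right)} = \frac{1}{9} + B^{2}$ ($y{\left(d,B \right)} = B B + \frac{1}{9} = B^{2} + \frac{1}{9} = \frac{1}{9} + B^{2}$)
$\left(109 - 17\right) y{\left(N,\sqrt{0 - 2} \right)} = \left(109 - 17\right) \left(\frac{1}{9} + \left(\sqrt{0 - 2}\right)^{2}\right) = 92 \left(\frac{1}{9} + \left(\sqrt{-2}\right)^{2}\right) = 92 \left(\frac{1}{9} + \left(i \sqrt{2}\right)^{2}\right) = 92 \left(\frac{1}{9} - 2\right) = 92 \left(- \frac{17}{9}\right) = - \frac{1564}{9}$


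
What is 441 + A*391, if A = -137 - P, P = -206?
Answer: 27420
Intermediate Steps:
A = 69 (A = -137 - 1*(-206) = -137 + 206 = 69)
441 + A*391 = 441 + 69*391 = 441 + 26979 = 27420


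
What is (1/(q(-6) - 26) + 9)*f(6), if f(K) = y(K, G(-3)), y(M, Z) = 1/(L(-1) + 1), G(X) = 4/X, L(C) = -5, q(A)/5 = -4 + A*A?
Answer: -1207/536 ≈ -2.2519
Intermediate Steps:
q(A) = -20 + 5*A² (q(A) = 5*(-4 + A*A) = 5*(-4 + A²) = -20 + 5*A²)
y(M, Z) = -¼ (y(M, Z) = 1/(-5 + 1) = 1/(-4) = -¼)
f(K) = -¼
(1/(q(-6) - 26) + 9)*f(6) = (1/((-20 + 5*(-6)²) - 26) + 9)*(-¼) = (1/((-20 + 5*36) - 26) + 9)*(-¼) = (1/((-20 + 180) - 26) + 9)*(-¼) = (1/(160 - 26) + 9)*(-¼) = (1/134 + 9)*(-¼) = (1207/134)*(-¼) = -1207/536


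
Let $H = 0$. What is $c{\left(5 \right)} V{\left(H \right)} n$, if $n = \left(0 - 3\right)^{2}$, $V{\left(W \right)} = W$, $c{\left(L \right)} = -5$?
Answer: $0$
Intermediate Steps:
$n = 9$ ($n = \left(-3\right)^{2} = 9$)
$c{\left(5 \right)} V{\left(H \right)} n = \left(-5\right) 0 \cdot 9 = 0 \cdot 9 = 0$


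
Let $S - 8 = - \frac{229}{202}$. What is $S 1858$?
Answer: $\frac{1288523}{101} \approx 12758.0$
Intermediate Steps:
$S = \frac{1387}{202}$ ($S = 8 - \frac{229}{202} = \frac{1387}{202} \approx 6.8663$)
$S 1858 = \frac{1387}{202} \cdot 1858 = \frac{1288523}{101}$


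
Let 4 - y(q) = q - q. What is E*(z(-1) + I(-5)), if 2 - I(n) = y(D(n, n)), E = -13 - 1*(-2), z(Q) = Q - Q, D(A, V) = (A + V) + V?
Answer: 22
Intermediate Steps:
D(A, V) = A + 2*V
z(Q) = 0
y(q) = 4 (y(q) = 4 - (q - q) = 4 - 1*0 = 4 + 0 = 4)
E = -11 (E = -13 + 2 = -11)
I(n) = -2 (I(n) = 2 - 1*4 = 2 - 4 = -2)
E*(z(-1) + I(-5)) = -11*(0 - 2) = -11*(-2) = 22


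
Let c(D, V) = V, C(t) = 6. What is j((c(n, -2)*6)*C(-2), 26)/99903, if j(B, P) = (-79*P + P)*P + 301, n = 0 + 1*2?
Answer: -52427/99903 ≈ -0.52478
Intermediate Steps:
n = 2 (n = 0 + 2 = 2)
j(B, P) = 301 - 78*P**2 (j(B, P) = (-78*P)*P + 301 = -78*P**2 + 301 = 301 - 78*P**2)
j((c(n, -2)*6)*C(-2), 26)/99903 = (301 - 78*26**2)/99903 = (301 - 78*676)*(1/99903) = (301 - 52728)*(1/99903) = -52427*1/99903 = -52427/99903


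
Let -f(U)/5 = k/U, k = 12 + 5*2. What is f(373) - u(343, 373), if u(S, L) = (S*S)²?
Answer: -5162800126083/373 ≈ -1.3841e+10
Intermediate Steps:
k = 22 (k = 12 + 10 = 22)
u(S, L) = S⁴ (u(S, L) = (S²)² = S⁴)
f(U) = -110/U
f(373) - u(343, 373) = -110/373 - 1*343⁴ = -110*1/373 - 1*13841287201 = -110/373 - 13841287201 = -5162800126083/373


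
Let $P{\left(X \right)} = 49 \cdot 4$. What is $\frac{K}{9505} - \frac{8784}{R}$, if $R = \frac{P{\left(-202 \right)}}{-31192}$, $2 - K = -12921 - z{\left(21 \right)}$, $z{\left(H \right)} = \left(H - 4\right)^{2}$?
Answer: $\frac{93010091364}{66535} \approx 1.3979 \cdot 10^{6}$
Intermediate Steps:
$z{\left(H \right)} = \left(-4 + H\right)^{2}$
$P{\left(X \right)} = 196$
$K = 13212$ ($K = 2 - \left(-12921 - \left(-4 + 21\right)^{2}\right) = 2 - \left(-12921 - 17^{2}\right) = 2 - \left(-12921 - 289\right) = 2 - -13210 = 2 + 13210 = 13212$)
$R = - \frac{7}{1114}$ ($R = \frac{196}{-31192} = 196 \left(- \frac{1}{31192}\right) = - \frac{7}{1114} \approx -0.0062837$)
$\frac{K}{9505} - \frac{8784}{R} = \frac{13212}{9505} - \frac{8784}{- \frac{7}{1114}} = 13212 \cdot \frac{1}{9505} - - \frac{9785376}{7} = \frac{13212}{9505} + \frac{9785376}{7} = \frac{93010091364}{66535}$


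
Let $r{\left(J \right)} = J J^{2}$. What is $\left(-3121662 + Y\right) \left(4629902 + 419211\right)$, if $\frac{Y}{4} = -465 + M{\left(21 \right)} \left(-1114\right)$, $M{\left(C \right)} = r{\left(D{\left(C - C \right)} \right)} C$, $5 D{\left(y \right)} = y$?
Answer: $-15771015535986$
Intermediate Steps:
$D{\left(y \right)} = \frac{y}{5}$
$r{\left(J \right)} = J^{3}$
$M{\left(C \right)} = 0$ ($M{\left(C \right)} = \left(\frac{C - C}{5}\right)^{3} C = \left(\frac{1}{5} \cdot 0\right)^{3} C = 0^{3} C = 0 C = 0$)
$Y = -1860$ ($Y = 4 \left(-465 + 0 \left(-1114\right)\right) = 4 \left(-465 + 0\right) = 4 \left(-465\right) = -1860$)
$\left(-3121662 + Y\right) \left(4629902 + 419211\right) = \left(-3121662 - 1860\right) \left(4629902 + 419211\right) = \left(-3123522\right) 5049113 = -15771015535986$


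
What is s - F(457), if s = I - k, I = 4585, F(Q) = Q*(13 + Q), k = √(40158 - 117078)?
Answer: -210205 - 2*I*√19230 ≈ -2.1021e+5 - 277.34*I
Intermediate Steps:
k = 2*I*√19230 (k = √(-76920) = 2*I*√19230 ≈ 277.34*I)
s = 4585 - 2*I*√19230 ≈ 4585.0 - 277.34*I
s - F(457) = (4585 - 2*I*√19230) - 457*(13 + 457) = (4585 - 2*I*√19230) - 457*470 = (4585 - 2*I*√19230) - 1*214790 = (4585 - 2*I*√19230) - 214790 = -210205 - 2*I*√19230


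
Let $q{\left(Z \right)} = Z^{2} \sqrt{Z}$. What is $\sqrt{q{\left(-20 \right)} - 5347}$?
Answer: $\sqrt{-5347 + 800 i \sqrt{5}} \approx 12.069 + 74.112 i$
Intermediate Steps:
$q{\left(Z \right)} = Z^{\frac{5}{2}}$
$\sqrt{q{\left(-20 \right)} - 5347} = \sqrt{\left(-20\right)^{\frac{5}{2}} - 5347} = \sqrt{800 i \sqrt{5} - 5347} = \sqrt{-5347 + 800 i \sqrt{5}}$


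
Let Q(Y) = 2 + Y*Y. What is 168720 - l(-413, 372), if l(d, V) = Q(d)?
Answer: -1851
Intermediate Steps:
Q(Y) = 2 + Y²
l(d, V) = 2 + d²
168720 - l(-413, 372) = 168720 - (2 + (-413)²) = 168720 - (2 + 170569) = 168720 - 1*170571 = 168720 - 170571 = -1851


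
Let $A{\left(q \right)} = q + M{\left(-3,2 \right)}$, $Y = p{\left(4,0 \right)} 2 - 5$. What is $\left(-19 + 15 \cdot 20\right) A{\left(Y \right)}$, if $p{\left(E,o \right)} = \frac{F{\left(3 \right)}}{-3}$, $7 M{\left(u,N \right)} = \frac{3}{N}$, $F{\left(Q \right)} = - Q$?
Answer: $- \frac{10959}{14} \approx -782.79$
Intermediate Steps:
$M{\left(u,N \right)} = \frac{3}{7 N}$ ($M{\left(u,N \right)} = \frac{3 \frac{1}{N}}{7} = \frac{3}{7 N}$)
$p{\left(E,o \right)} = 1$ ($p{\left(E,o \right)} = \frac{\left(-1\right) 3}{-3} = \left(-3\right) \left(- \frac{1}{3}\right) = 1$)
$Y = -3$ ($Y = 1 \cdot 2 - 5 = 2 - 5 = -3$)
$A{\left(q \right)} = \frac{3}{14} + q$ ($A{\left(q \right)} = q + \frac{3}{7 \cdot 2} = q + \frac{3}{7} \cdot \frac{1}{2} = q + \frac{3}{14} = \frac{3}{14} + q$)
$\left(-19 + 15 \cdot 20\right) A{\left(Y \right)} = \left(-19 + 15 \cdot 20\right) \left(\frac{3}{14} - 3\right) = \left(-19 + 300\right) \left(- \frac{39}{14}\right) = 281 \left(- \frac{39}{14}\right) = - \frac{10959}{14}$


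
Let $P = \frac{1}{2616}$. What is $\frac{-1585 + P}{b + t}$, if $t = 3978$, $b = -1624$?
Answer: $- \frac{4146359}{6158064} \approx -0.67332$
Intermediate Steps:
$P = \frac{1}{2616} \approx 0.00038226$
$\frac{-1585 + P}{b + t} = \frac{-1585 + \frac{1}{2616}}{-1624 + 3978} = - \frac{4146359}{2616 \cdot 2354} = \left(- \frac{4146359}{2616}\right) \frac{1}{2354} = - \frac{4146359}{6158064}$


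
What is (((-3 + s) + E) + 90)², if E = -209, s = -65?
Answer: 34969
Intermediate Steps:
(((-3 + s) + E) + 90)² = (((-3 - 65) - 209) + 90)² = ((-68 - 209) + 90)² = (-277 + 90)² = (-187)² = 34969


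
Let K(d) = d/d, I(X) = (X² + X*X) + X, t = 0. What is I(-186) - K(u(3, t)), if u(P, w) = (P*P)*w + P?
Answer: 69005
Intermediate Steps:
I(X) = X + 2*X² (I(X) = (X² + X²) + X = 2*X² + X = X + 2*X²)
u(P, w) = P + w*P² (u(P, w) = P²*w + P = w*P² + P = P + w*P²)
K(d) = 1
I(-186) - K(u(3, t)) = -186*(1 + 2*(-186)) - 1*1 = -186*(1 - 372) - 1 = -186*(-371) - 1 = 69006 - 1 = 69005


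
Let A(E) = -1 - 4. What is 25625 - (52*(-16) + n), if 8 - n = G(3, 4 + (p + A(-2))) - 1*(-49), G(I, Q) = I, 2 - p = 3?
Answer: 26501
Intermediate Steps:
A(E) = -5
p = -1 (p = 2 - 1*3 = 2 - 3 = -1)
n = -44 (n = 8 - (3 - 1*(-49)) = 8 - (3 + 49) = 8 - 1*52 = 8 - 52 = -44)
25625 - (52*(-16) + n) = 25625 - (52*(-16) - 44) = 25625 - (-832 - 44) = 25625 - 1*(-876) = 25625 + 876 = 26501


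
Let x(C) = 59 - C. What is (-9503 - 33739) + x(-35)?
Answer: -43148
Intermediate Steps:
(-9503 - 33739) + x(-35) = (-9503 - 33739) + (59 - 1*(-35)) = -43242 + (59 + 35) = -43242 + 94 = -43148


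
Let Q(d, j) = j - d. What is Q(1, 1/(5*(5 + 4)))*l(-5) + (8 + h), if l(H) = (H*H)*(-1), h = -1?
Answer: 283/9 ≈ 31.444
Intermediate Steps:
l(H) = -H² (l(H) = H²*(-1) = -H²)
Q(1, 1/(5*(5 + 4)))*l(-5) + (8 + h) = (1/(5*(5 + 4)) - 1*1)*(-1*(-5)²) + (8 - 1) = (1/(5*9) - 1)*(-1*25) + 7 = (1/45 - 1)*(-25) + 7 = -44/45*(-25) + 7 = 220/9 + 7 = 283/9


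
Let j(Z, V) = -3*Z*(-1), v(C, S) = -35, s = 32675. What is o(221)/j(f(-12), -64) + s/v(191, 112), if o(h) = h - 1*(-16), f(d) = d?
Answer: -78973/84 ≈ -940.15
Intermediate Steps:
o(h) = 16 + h (o(h) = h + 16 = 16 + h)
j(Z, V) = 3*Z
o(221)/j(f(-12), -64) + s/v(191, 112) = (16 + 221)/((3*(-12))) + 32675/(-35) = 237/(-36) + 32675*(-1/35) = 237*(-1/36) - 6535/7 = -79/12 - 6535/7 = -78973/84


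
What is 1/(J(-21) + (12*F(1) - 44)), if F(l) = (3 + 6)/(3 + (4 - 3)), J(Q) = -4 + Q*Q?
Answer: 1/420 ≈ 0.0023810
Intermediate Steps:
J(Q) = -4 + Q²
F(l) = 9/4 (F(l) = 9/(3 + 1) = 9/4)
1/(J(-21) + (12*F(1) - 44)) = 1/((-4 + (-21)²) + (12*(9/4) - 44)) = 1/((-4 + 441) + (27 - 44)) = 1/(437 - 17) = 1/420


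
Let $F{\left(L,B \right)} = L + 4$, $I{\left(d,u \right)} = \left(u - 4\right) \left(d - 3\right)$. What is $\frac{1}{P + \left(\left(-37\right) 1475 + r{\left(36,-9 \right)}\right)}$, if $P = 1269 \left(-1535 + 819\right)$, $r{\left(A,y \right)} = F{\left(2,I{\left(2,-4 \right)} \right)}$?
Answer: $- \frac{1}{963173} \approx -1.0382 \cdot 10^{-6}$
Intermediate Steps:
$I{\left(d,u \right)} = \left(-4 + u\right) \left(-3 + d\right)$
$F{\left(L,B \right)} = 4 + L$
$r{\left(A,y \right)} = 6$ ($r{\left(A,y \right)} = 4 + 2 = 6$)
$P = -908604$ ($P = 1269 \left(-716\right) = -908604$)
$\frac{1}{P + \left(\left(-37\right) 1475 + r{\left(36,-9 \right)}\right)} = \frac{1}{-908604 + \left(\left(-37\right) 1475 + 6\right)} = \frac{1}{-908604 + \left(-54575 + 6\right)} = \frac{1}{-908604 - 54569} = \frac{1}{-963173} = - \frac{1}{963173}$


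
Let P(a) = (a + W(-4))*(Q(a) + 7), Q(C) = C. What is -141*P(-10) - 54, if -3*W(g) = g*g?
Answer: -6540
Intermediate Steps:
W(g) = -g²/3 (W(g) = -g*g/3 = -g²/3)
P(a) = (7 + a)*(-16/3 + a) (P(a) = (a - ⅓*(-4)²)*(a + 7) = (a - ⅓*16)*(7 + a) = (a - 16/3)*(7 + a) = (-16/3 + a)*(7 + a) = (7 + a)*(-16/3 + a))
-141*P(-10) - 54 = -141*(-112/3 + (-10)² + (5/3)*(-10)) - 54 = -141*(-112/3 + 100 - 50/3) - 54 = -141*46 - 54 = -6486 - 54 = -6540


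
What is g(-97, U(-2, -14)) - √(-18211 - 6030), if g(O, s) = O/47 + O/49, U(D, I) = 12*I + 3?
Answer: -9312/2303 - I*√24241 ≈ -4.0434 - 155.7*I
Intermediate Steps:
U(D, I) = 3 + 12*I
g(O, s) = 96*O/2303 (g(O, s) = O*(1/47) + O*(1/49) = O/47 + O/49 = 96*O/2303)
g(-97, U(-2, -14)) - √(-18211 - 6030) = (96/2303)*(-97) - √(-18211 - 6030) = -9312/2303 - √(-24241) = -9312/2303 - I*√24241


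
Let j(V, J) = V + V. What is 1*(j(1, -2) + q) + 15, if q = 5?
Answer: 22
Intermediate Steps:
j(V, J) = 2*V
1*(j(1, -2) + q) + 15 = 1*(2*1 + 5) + 15 = 1*(2 + 5) + 15 = 1*7 + 15 = 7 + 15 = 22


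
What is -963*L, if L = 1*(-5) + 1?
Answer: 3852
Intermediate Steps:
L = -4 (L = -5 + 1 = -4)
-963*L = -963*(-4) = 3852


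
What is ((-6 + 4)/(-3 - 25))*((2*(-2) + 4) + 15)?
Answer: 15/14 ≈ 1.0714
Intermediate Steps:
((-6 + 4)/(-3 - 25))*((2*(-2) + 4) + 15) = (-2/(-28))*((-4 + 4) + 15) = (-2*(-1/28))*(0 + 15) = (1/14)*15 = 15/14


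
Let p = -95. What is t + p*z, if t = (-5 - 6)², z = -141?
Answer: 13516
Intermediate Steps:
t = 121 (t = (-11)² = 121)
t + p*z = 121 - 95*(-141) = 121 + 13395 = 13516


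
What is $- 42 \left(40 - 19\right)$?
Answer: $-882$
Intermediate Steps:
$- 42 \left(40 - 19\right) = \left(-42\right) 21 = -882$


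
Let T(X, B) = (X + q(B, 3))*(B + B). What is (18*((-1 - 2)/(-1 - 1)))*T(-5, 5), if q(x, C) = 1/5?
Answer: -1296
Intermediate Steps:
q(x, C) = ⅕
T(X, B) = 2*B*(⅕ + X) (T(X, B) = (X + ⅕)*(B + B) = (⅕ + X)*(2*B) = 2*B*(⅕ + X))
(18*((-1 - 2)/(-1 - 1)))*T(-5, 5) = (18*((-1 - 2)/(-1 - 1)))*((⅖)*5*(1 + 5*(-5))) = (18*(-3/(-2)))*((⅖)*5*(1 - 25)) = (18*(-3*(-½)))*((⅖)*5*(-24)) = (18*(3/2))*(-48) = 27*(-48) = -1296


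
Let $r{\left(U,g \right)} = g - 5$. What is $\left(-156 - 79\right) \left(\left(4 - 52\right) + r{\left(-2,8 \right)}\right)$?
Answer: $10575$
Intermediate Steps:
$r{\left(U,g \right)} = -5 + g$ ($r{\left(U,g \right)} = g - 5 = -5 + g$)
$\left(-156 - 79\right) \left(\left(4 - 52\right) + r{\left(-2,8 \right)}\right) = \left(-156 - 79\right) \left(\left(4 - 52\right) + \left(-5 + 8\right)\right) = - 235 \left(-48 + 3\right) = \left(-235\right) \left(-45\right) = 10575$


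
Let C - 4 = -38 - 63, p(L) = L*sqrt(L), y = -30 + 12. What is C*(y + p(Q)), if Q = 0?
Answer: 1746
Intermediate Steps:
y = -18
p(L) = L**(3/2)
C = -97 (C = 4 + (-38 - 63) = 4 - 101 = -97)
C*(y + p(Q)) = -97*(-18 + 0**(3/2)) = -97*(-18 + 0) = -97*(-18) = 1746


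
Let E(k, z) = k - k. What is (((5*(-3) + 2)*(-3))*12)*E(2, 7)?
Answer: 0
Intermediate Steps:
E(k, z) = 0
(((5*(-3) + 2)*(-3))*12)*E(2, 7) = (((5*(-3) + 2)*(-3))*12)*0 = (((-15 + 2)*(-3))*12)*0 = (-13*(-3)*12)*0 = (39*12)*0 = 468*0 = 0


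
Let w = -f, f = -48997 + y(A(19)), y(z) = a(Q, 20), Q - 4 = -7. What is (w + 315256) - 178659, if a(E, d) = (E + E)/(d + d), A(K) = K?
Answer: 3711883/20 ≈ 1.8559e+5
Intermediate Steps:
Q = -3 (Q = 4 - 7 = -3)
a(E, d) = E/d (a(E, d) = (2*E)/((2*d)) = (2*E)*(1/(2*d)) = E/d)
y(z) = -3/20
f = -979943/20 (f = -48997 - 3/20 = -979943/20 ≈ -48997.)
w = 979943/20 (w = -1*(-979943/20) = 979943/20 ≈ 48997.)
(w + 315256) - 178659 = (979943/20 + 315256) - 178659 = 7285063/20 - 178659 = 3711883/20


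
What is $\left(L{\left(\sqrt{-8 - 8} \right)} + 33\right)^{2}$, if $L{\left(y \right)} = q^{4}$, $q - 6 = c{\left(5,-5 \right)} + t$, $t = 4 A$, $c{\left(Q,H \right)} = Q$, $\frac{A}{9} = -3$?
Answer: $7837439437310596$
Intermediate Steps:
$A = -27$ ($A = 9 \left(-3\right) = -27$)
$t = -108$ ($t = 4 \left(-27\right) = -108$)
$q = -97$ ($q = 6 + \left(5 - 108\right) = 6 - 103 = -97$)
$L{\left(y \right)} = 88529281$ ($L{\left(y \right)} = \left(-97\right)^{4} = 88529281$)
$\left(L{\left(\sqrt{-8 - 8} \right)} + 33\right)^{2} = \left(88529281 + 33\right)^{2} = 88529314^{2} = 7837439437310596$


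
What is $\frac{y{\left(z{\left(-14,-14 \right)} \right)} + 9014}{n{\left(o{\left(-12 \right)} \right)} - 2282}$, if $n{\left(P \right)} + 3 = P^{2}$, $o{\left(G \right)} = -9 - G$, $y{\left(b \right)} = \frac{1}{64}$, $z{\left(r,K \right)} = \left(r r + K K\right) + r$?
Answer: $- \frac{576897}{145664} \approx -3.9605$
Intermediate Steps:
$z{\left(r,K \right)} = r + K^{2} + r^{2}$ ($z{\left(r,K \right)} = \left(r^{2} + K^{2}\right) + r = \left(K^{2} + r^{2}\right) + r = r + K^{2} + r^{2}$)
$y{\left(b \right)} = \frac{1}{64}$
$n{\left(P \right)} = -3 + P^{2}$
$\frac{y{\left(z{\left(-14,-14 \right)} \right)} + 9014}{n{\left(o{\left(-12 \right)} \right)} - 2282} = \frac{\frac{1}{64} + 9014}{\left(-3 + \left(-9 - -12\right)^{2}\right) - 2282} = \frac{576897}{64 \left(\left(-3 + \left(-9 + 12\right)^{2}\right) - 2282\right)} = \frac{576897}{64 \left(\left(-3 + 3^{2}\right) - 2282\right)} = \frac{576897}{64 \left(\left(-3 + 9\right) - 2282\right)} = \frac{576897}{64 \left(6 - 2282\right)} = \frac{576897}{64 \left(-2276\right)} = \frac{576897}{64} \left(- \frac{1}{2276}\right) = - \frac{576897}{145664}$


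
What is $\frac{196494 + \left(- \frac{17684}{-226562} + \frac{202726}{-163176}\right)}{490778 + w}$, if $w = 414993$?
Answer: $\frac{1816059534479725}{8371470923785788} \approx 0.21693$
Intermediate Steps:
$\frac{196494 + \left(- \frac{17684}{-226562} + \frac{202726}{-163176}\right)}{490778 + w} = \frac{196494 + \left(- \frac{17684}{-226562} + \frac{202726}{-163176}\right)}{490778 + 414993} = \frac{196494 + \left(\left(-17684\right) \left(- \frac{1}{226562}\right) + 202726 \left(- \frac{1}{163176}\right)\right)}{905771} = \left(196494 + \left(\frac{8842}{113281} - \frac{101363}{81588}\right)\right) \frac{1}{905771} = \left(196494 - \frac{10761100907}{9242370228}\right) \frac{1}{905771} = \frac{1816059534479725}{9242370228} \cdot \frac{1}{905771} = \frac{1816059534479725}{8371470923785788}$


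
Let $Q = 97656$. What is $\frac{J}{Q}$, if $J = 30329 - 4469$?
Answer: $\frac{2155}{8138} \approx 0.26481$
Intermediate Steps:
$J = 25860$
$\frac{J}{Q} = \frac{25860}{97656} = 25860 \cdot \frac{1}{97656} = \frac{2155}{8138}$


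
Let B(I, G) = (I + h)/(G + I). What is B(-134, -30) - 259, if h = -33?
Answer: -42309/164 ≈ -257.98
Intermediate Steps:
B(I, G) = (-33 + I)/(G + I) (B(I, G) = (I - 33)/(G + I) = (-33 + I)/(G + I))
B(-134, -30) - 259 = (-33 - 134)/(-30 - 134) - 259 = -167/(-164) - 259 = -1/164*(-167) - 259 = 167/164 - 259 = -42309/164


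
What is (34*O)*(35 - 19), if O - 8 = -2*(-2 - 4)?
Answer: 10880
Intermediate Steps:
O = 20 (O = 8 - 2*(-2 - 4) = 8 - 2*(-6) = 8 + 12 = 20)
(34*O)*(35 - 19) = (34*20)*(35 - 19) = 680*16 = 10880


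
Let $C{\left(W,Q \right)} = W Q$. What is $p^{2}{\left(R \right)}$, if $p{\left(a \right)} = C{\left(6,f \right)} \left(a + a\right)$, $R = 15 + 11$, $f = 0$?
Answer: $0$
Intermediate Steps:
$C{\left(W,Q \right)} = Q W$
$R = 26$
$p{\left(a \right)} = 0$ ($p{\left(a \right)} = 0 \cdot 6 \left(a + a\right) = 0 \cdot 2 a = 0$)
$p^{2}{\left(R \right)} = 0^{2} = 0$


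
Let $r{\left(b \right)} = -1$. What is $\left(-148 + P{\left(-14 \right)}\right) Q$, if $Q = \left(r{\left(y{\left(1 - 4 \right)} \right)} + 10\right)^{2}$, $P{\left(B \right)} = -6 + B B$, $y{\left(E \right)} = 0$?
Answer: $3402$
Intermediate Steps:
$P{\left(B \right)} = -6 + B^{2}$
$Q = 81$ ($Q = \left(-1 + 10\right)^{2} = 9^{2} = 81$)
$\left(-148 + P{\left(-14 \right)}\right) Q = \left(-148 - \left(6 - \left(-14\right)^{2}\right)\right) 81 = \left(-148 + \left(-6 + 196\right)\right) 81 = \left(-148 + 190\right) 81 = 42 \cdot 81 = 3402$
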